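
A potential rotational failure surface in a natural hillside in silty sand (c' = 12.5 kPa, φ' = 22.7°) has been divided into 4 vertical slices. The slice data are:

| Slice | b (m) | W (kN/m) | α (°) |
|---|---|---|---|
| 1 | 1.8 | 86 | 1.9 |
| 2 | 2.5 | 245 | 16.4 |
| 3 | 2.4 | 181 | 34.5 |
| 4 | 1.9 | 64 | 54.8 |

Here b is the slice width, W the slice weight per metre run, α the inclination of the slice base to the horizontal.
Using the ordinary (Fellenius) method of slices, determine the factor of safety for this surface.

Ordinary method of slices: FS = Σ[c'·Δl_i + (W_i cosα_i)·tanφ'] / Σ W_i sinα_i, with Δl_i = b_i / cosα_i.
Slice 1: Δl = 1.8/cos1.9° = 1.801 m; N'_1 = 86·cos1.9° = 86.0; c'Δl = 22.51; W sinα = 2.9
Slice 2: Δl = 2.5/cos16.4° = 2.606 m; N'_2 = 245·cos16.4° = 235.0; c'Δl = 32.58; W sinα = 69.2
Slice 3: Δl = 2.4/cos34.5° = 2.912 m; N'_3 = 181·cos34.5° = 149.2; c'Δl = 36.40; W sinα = 102.5
Slice 4: Δl = 1.9/cos54.8° = 3.296 m; N'_4 = 64·cos54.8° = 36.9; c'Δl = 41.20; W sinα = 52.3
Σc'Δl = 132.7 kN/m; ΣN' = 507.0 kN/m; ΣW sinα = 226.8 kN/m
Resisting = 132.7 + 507.0·tan22.7° = 132.7 + 212.1 = 344.8 kN/m
FS = 344.8 / 226.8 = 1.520

FS = 1.52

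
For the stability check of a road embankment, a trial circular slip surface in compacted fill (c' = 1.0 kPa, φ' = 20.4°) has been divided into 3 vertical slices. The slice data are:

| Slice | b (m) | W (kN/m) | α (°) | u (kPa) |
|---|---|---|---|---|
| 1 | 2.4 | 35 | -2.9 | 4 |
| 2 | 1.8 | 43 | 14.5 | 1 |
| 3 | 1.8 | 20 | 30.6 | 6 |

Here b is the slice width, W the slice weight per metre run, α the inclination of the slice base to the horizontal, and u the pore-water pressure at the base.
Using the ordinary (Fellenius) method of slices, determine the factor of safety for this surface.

FS = 1.68

Ordinary method of slices: FS = Σ[c'·Δl_i + (W_i cosα_i − u_i·Δl_i)·tanφ'] / Σ W_i sinα_i, with Δl_i = b_i / cosα_i.
Slice 1: Δl = 2.4/cos(-2.9°) = 2.403 m; N'_1 = 35·cos(-2.9°) − 4·2.403 = 25.3; c'Δl = 2.40; W sinα = -1.8
Slice 2: Δl = 1.8/cos14.5° = 1.859 m; N'_2 = 43·cos14.5° − 1·1.859 = 39.8; c'Δl = 1.86; W sinα = 10.8
Slice 3: Δl = 1.8/cos30.6° = 2.091 m; N'_3 = 20·cos30.6° − 6·2.091 = 4.7; c'Δl = 2.09; W sinα = 10.2
Σc'Δl = 6.4 kN/m; ΣN' = 69.8 kN/m; ΣW sinα = 19.2 kN/m
Resisting = 6.4 + 69.8·tan20.4° = 6.4 + 26.0 = 32.3 kN/m
FS = 32.3 / 19.2 = 1.685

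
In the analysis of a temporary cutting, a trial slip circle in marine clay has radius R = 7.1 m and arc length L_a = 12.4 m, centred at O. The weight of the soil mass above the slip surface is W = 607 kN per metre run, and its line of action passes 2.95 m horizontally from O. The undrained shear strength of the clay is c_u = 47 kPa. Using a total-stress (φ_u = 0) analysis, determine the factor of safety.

Taking moments about the centre O, the resisting moment is provided by the undrained shear strength acting along the arc:
M_R = c_u·L_a·R = 47·12.40·7.1 = 4137.9 kN·m/m
M_D = W·d = 607·2.95 = 1790.7 kN·m/m
FS = M_R / M_D = 4137.9 / 1790.7 = 2.311

FS = 2.31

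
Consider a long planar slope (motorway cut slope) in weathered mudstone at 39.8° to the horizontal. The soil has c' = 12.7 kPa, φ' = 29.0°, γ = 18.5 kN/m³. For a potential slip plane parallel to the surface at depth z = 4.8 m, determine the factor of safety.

For an infinite slope with a slip plane parallel to the surface (no pore pressure): FS = [c' + γz cos²β tanφ'] / [γz sinβ cosβ].
γz = 18.5·4.8 = 88.80 kN/m²
Numerator = 12.7 + 88.80·cos²39.8°·tan29.0° = 12.7 + 88.80·0.5903·0.5543 = 41.754 kPa
Denominator = 88.80·sin39.8°·cos39.8° = 88.80·0.6401·0.7683 = 43.671 kPa
FS = 41.754 / 43.671 = 0.956

FS = 0.96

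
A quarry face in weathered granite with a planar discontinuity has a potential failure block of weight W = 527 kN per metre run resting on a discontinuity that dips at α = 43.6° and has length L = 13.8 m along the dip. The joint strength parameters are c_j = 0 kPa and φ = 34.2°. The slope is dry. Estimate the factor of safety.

Resolving the block weight along and normal to the plane and applying the Mohr–Coulomb strength on the joint:
N' = W cosα = 527·cos43.6° = 381.6 kN/m
Driving force T = W sinα = 527·sin43.6° = 363.4 kN/m
Resisting force R = c_j·L + N'·tanφ = 0·13.8 + 381.6·tan34.2° = 0.0 + 259.4 = 259.4 kN/m
FS = R / T = 259.4 / 363.4 = 0.714

FS = 0.71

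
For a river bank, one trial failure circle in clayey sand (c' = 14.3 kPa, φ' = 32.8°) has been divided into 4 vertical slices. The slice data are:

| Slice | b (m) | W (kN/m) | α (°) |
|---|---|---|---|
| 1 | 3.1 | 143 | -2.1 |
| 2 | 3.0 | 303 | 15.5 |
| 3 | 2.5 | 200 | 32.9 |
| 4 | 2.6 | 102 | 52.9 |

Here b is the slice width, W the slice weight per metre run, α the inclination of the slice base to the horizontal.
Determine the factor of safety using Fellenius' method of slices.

Ordinary method of slices: FS = Σ[c'·Δl_i + (W_i cosα_i)·tanφ'] / Σ W_i sinα_i, with Δl_i = b_i / cosα_i.
Slice 1: Δl = 3.1/cos(-2.1°) = 3.102 m; N'_1 = 143·cos(-2.1°) = 142.9; c'Δl = 44.36; W sinα = -5.2
Slice 2: Δl = 3.0/cos15.5° = 3.113 m; N'_2 = 303·cos15.5° = 292.0; c'Δl = 44.52; W sinα = 81.0
Slice 3: Δl = 2.5/cos32.9° = 2.978 m; N'_3 = 200·cos32.9° = 167.9; c'Δl = 42.58; W sinα = 108.6
Slice 4: Δl = 2.6/cos52.9° = 4.310 m; N'_4 = 102·cos52.9° = 61.5; c'Δl = 61.64; W sinα = 81.4
Σc'Δl = 193.1 kN/m; ΣN' = 664.3 kN/m; ΣW sinα = 265.7 kN/m
Resisting = 193.1 + 664.3·tan32.8° = 193.1 + 428.1 = 621.2 kN/m
FS = 621.2 / 265.7 = 2.338

FS = 2.34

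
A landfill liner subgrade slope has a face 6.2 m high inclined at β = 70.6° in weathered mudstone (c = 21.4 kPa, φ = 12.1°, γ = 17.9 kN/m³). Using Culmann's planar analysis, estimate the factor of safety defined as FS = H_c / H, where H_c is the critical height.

H_c = (4c/γ) · sinβ cosφ / [1 − cos(β − φ)]
    = (4·21.4/17.9) · sin70.6°·cos12.1° / [1 − cos58.5°]
    = 4.782 · 0.9223 / 0.4775 = 9.24 m
FS = H_c / H = 9.24 / 6.2 = 1.490

FS = 1.49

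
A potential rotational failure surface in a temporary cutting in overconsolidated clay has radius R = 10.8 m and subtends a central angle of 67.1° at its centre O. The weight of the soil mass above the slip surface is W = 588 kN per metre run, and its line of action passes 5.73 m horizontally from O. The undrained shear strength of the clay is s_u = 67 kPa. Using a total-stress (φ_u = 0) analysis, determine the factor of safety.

Taking moments about the centre O, the resisting moment is provided by the undrained shear strength acting along the arc:
Arc length L_a = R·θ = 10.8·(67.1°·π/180) = 10.8·1.1711 = 12.65 m
M_R = s_u·L_a·R = 67·12.65·10.8 = 9152.1 kN·m/m
M_D = W·d = 588·5.73 = 3369.2 kN·m/m
FS = M_R / M_D = 9152.1 / 3369.2 = 2.716

FS = 2.72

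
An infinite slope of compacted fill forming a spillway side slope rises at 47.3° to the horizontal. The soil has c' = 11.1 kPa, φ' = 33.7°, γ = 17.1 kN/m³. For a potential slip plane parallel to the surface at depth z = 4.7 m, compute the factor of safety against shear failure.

FS = 0.89

For an infinite slope with a slip plane parallel to the surface (no pore pressure): FS = [c' + γz cos²β tanφ'] / [γz sinβ cosβ].
γz = 17.1·4.7 = 80.37 kN/m²
Numerator = 11.1 + 80.37·cos²47.3°·tan33.7° = 11.1 + 80.37·0.4599·0.6669 = 35.751 kPa
Denominator = 80.37·sin47.3°·cos47.3° = 80.37·0.7349·0.6782 = 40.056 kPa
FS = 35.751 / 40.056 = 0.893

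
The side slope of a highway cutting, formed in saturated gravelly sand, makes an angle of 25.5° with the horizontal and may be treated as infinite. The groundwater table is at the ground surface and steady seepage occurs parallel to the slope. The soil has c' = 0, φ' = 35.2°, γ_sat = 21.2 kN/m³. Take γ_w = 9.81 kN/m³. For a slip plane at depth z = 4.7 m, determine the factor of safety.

FS = 0.79

With seepage parallel to the slope and the water table at the surface, the effective normal stress on the slip plane uses the buoyant unit weight γ' = γ_sat − γ_w while the driving shear stress uses γ_sat:
FS = [c' + γ' z cos²β tanφ'] / [γ_sat z sinβ cosβ]
(For c' = 0 this reduces to FS = (γ'/γ_sat)·tanφ'/tanβ.)
γ' = 21.2 − 9.81 = 11.39 kN/m³
Numerator = 0.0 + 11.39·4.7·cos²25.5°·tan35.2° = 0.0 + 11.39·4.7·0.8147·0.7054 = 30.764 kPa
Denominator = 21.2·4.7·sin25.5°·cos25.5° = 21.2·4.7·0.4305·0.9026 = 38.717 kPa
FS = 30.764 / 38.717 = 0.795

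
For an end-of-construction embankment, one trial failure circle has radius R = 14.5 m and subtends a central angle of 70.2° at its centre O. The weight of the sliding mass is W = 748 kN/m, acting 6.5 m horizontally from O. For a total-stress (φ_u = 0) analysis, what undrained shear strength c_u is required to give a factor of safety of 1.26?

FS = c_u·L_a·R / (W·d), so c_u = FS·W·d / (L_a·R).
Arc length L_a = R·θ = 14.5·(70.2°·π/180) = 14.5·1.2252 = 17.77 m
c_u = 1.26·748·6.5 / (17.77·14.5) = 6126.1 / 257.60 = 23.78 kPa

c_u = 23.8 kPa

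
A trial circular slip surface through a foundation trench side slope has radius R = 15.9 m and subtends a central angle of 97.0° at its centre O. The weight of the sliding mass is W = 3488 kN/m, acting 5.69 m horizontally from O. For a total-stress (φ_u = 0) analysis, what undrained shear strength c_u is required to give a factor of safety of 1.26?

FS = c_u·L_a·R / (W·d), so c_u = FS·W·d / (L_a·R).
Arc length L_a = R·θ = 15.9·(97.0°·π/180) = 15.9·1.6930 = 26.92 m
c_u = 1.26·3488·5.69 / (26.92·15.9) = 25006.9 / 428.00 = 58.43 kPa

c_u = 58.4 kPa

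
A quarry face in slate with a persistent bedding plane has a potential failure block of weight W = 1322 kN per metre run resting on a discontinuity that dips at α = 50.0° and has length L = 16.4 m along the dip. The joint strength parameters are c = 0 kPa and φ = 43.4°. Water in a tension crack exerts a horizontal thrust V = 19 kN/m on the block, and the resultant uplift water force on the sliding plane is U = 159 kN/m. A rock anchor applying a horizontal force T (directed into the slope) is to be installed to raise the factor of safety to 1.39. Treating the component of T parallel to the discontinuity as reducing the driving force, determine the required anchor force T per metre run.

Resolving forces along and normal to the sliding plane, with the horizontal anchor force T adding T·sinα to the effective normal force and T·cosα acting up the plane against the driving force:
FS = [cL + (W cosα − U − V sinα + T sinα) tanφ] / [W sinα + V cosα − T cosα]
Without the anchor: N' = 676.2 kN/m, driving T_d = 1024.9 kN/m, resisting R = 0·16.4 + 676.2·tan43.4° = 639.5 kN/m, FS = 0.62.
Setting FS = 1.39 and solving for T:
1.39·(1024.9 − T cos50.0°) = 639.5 + T sin50.0°·tan43.4°
T·(sin50.0°·tan43.4° + 1.39·cos50.0°) = 1.39·1024.9 − 639.5
T·(0.7660·0.9457 + 1.39·0.6428) = 1424.6 − 639.5 = 785.2
T·1.6179 = 785.2
T = 485.3 kN/m

T = 485 kN/m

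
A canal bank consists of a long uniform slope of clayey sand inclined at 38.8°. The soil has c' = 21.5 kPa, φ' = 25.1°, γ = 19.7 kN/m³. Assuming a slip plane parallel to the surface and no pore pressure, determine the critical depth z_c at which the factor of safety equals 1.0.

z_c = 5.35 m

Setting FS = 1.00 in FS = [c' + γz cos²β tanφ'] / [γz sinβ cosβ] and solving for z:
z = c' / [γ cosβ (FS·sinβ − cosβ·tanφ')]
  = 21.5 / [19.7·cos38.8°·(1.00·sin38.8° − cos38.8°·tan25.1°)]
  = 21.5 / [19.7·0.7793·(1.00·0.6266 − 0.7793·0.4684)]
  = 21.5 / 4.0153 = 5.354 m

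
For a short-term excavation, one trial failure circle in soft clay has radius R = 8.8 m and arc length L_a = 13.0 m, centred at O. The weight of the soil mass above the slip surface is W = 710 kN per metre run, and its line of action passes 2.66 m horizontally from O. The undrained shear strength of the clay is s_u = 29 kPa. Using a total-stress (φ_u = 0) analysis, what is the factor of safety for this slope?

Taking moments about the centre O, the resisting moment is provided by the undrained shear strength acting along the arc:
M_R = s_u·L_a·R = 29·13.00·8.8 = 3317.6 kN·m/m
M_D = W·d = 710·2.66 = 1888.6 kN·m/m
FS = M_R / M_D = 3317.6 / 1888.6 = 1.757

FS = 1.76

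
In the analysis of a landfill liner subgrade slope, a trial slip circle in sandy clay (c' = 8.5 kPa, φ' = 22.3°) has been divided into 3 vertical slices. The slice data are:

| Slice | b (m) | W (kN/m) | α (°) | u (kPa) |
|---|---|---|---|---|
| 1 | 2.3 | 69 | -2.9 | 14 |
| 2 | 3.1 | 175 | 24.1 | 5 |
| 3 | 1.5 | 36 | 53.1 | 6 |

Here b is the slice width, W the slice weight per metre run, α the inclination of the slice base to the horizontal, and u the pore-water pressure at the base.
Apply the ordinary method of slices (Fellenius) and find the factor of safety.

Ordinary method of slices: FS = Σ[c'·Δl_i + (W_i cosα_i − u_i·Δl_i)·tanφ'] / Σ W_i sinα_i, with Δl_i = b_i / cosα_i.
Slice 1: Δl = 2.3/cos(-2.9°) = 2.303 m; N'_1 = 69·cos(-2.9°) − 14·2.303 = 36.7; c'Δl = 19.58; W sinα = -3.5
Slice 2: Δl = 3.1/cos24.1° = 3.396 m; N'_2 = 175·cos24.1° − 5·3.396 = 142.8; c'Δl = 28.87; W sinα = 71.5
Slice 3: Δl = 1.5/cos53.1° = 2.498 m; N'_3 = 36·cos53.1° − 6·2.498 = 6.6; c'Δl = 21.24; W sinα = 28.8
Σc'Δl = 69.7 kN/m; ΣN' = 186.1 kN/m; ΣW sinα = 96.8 kN/m
Resisting = 69.7 + 186.1·tan22.3° = 69.7 + 76.3 = 146.0 kN/m
FS = 146.0 / 96.8 = 1.509

FS = 1.51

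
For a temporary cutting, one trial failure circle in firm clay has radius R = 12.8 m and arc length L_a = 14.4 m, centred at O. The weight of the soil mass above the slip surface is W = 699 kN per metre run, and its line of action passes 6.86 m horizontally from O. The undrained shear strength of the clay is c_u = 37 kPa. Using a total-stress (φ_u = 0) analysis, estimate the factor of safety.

Taking moments about the centre O, the resisting moment is provided by the undrained shear strength acting along the arc:
M_R = c_u·L_a·R = 37·14.40·12.8 = 6819.8 kN·m/m
M_D = W·d = 699·6.86 = 4795.1 kN·m/m
FS = M_R / M_D = 6819.8 / 4795.1 = 1.422

FS = 1.42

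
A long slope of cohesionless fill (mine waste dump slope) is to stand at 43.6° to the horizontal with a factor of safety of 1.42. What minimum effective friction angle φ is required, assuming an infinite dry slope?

FS = tanφ/tanβ ⇒ tanφ = FS · tanβ = 1.42 · tan43.6° = 1.3522
φ = arctan(1.3522) = 53.52°

φ = 53.5°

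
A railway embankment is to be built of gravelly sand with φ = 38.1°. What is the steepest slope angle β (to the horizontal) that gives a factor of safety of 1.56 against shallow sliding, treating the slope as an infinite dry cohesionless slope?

For an infinite dry cohesionless slope FS = tanφ/tanβ, so tanβ = tanφ / FS.
tanβ = tan38.1° / 1.56 = 0.7841 / 1.56 = 0.5026
β = arctan(0.5026) = 26.69°

β = 26.7°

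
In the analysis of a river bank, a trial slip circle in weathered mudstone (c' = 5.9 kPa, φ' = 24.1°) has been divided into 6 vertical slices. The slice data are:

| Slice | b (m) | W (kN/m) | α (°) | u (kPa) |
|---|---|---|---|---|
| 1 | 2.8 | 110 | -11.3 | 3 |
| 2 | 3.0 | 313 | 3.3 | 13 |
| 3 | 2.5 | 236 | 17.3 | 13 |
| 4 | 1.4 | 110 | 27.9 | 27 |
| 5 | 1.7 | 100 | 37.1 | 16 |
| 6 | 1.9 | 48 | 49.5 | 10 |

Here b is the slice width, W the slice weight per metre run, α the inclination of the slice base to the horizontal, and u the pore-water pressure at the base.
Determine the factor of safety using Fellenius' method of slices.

FS = 1.80

Ordinary method of slices: FS = Σ[c'·Δl_i + (W_i cosα_i − u_i·Δl_i)·tanφ'] / Σ W_i sinα_i, with Δl_i = b_i / cosα_i.
Slice 1: Δl = 2.8/cos(-11.3°) = 2.855 m; N'_1 = 110·cos(-11.3°) − 3·2.855 = 99.3; c'Δl = 16.85; W sinα = -21.6
Slice 2: Δl = 3.0/cos3.3° = 3.005 m; N'_2 = 313·cos3.3° − 13·3.005 = 273.4; c'Δl = 17.73; W sinα = 18.0
Slice 3: Δl = 2.5/cos17.3° = 2.618 m; N'_3 = 236·cos17.3° − 13·2.618 = 191.3; c'Δl = 15.45; W sinα = 70.2
Slice 4: Δl = 1.4/cos27.9° = 1.584 m; N'_4 = 110·cos27.9° − 27·1.584 = 54.4; c'Δl = 9.35; W sinα = 51.5
Slice 5: Δl = 1.7/cos37.1° = 2.131 m; N'_5 = 100·cos37.1° − 16·2.131 = 45.7; c'Δl = 12.58; W sinα = 60.3
Slice 6: Δl = 1.9/cos49.5° = 2.926 m; N'_6 = 48·cos49.5° − 10·2.926 = 1.9; c'Δl = 17.26; W sinα = 36.5
Σc'Δl = 89.2 kN/m; ΣN' = 666.0 kN/m; ΣW sinα = 214.9 kN/m
Resisting = 89.2 + 666.0·tan24.1° = 89.2 + 297.9 = 387.1 kN/m
FS = 387.1 / 214.9 = 1.801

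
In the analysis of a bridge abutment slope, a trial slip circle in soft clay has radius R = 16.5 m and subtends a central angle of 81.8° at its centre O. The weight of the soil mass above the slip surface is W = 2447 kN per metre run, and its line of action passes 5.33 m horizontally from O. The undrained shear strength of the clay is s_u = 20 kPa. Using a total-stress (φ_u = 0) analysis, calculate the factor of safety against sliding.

Taking moments about the centre O, the resisting moment is provided by the undrained shear strength acting along the arc:
Arc length L_a = R·θ = 16.5·(81.8°·π/180) = 16.5·1.4277 = 23.56 m
M_R = s_u·L_a·R = 20·23.56·16.5 = 7773.7 kN·m/m
M_D = W·d = 2447·5.33 = 13042.5 kN·m/m
FS = M_R / M_D = 7773.7 / 13042.5 = 0.596

FS = 0.60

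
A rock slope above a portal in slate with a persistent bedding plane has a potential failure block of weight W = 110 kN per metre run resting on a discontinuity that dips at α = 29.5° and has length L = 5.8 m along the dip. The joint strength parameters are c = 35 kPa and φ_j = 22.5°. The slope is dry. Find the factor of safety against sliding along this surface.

FS = 4.48

Resolving the block weight along and normal to the plane and applying the Mohr–Coulomb strength on the joint:
N' = W cosα = 110·cos29.5° = 95.7 kN/m
Driving force T = W sinα = 110·sin29.5° = 54.2 kN/m
Resisting force R = c·L + N'·tanφ_j = 35·5.8 + 95.7·tan22.5° = 203.0 + 39.7 = 242.7 kN/m
FS = R / T = 242.7 / 54.2 = 4.480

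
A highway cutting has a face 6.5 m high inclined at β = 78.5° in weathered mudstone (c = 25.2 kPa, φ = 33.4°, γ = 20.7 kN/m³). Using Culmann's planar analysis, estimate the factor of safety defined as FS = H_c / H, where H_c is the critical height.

H_c = (4c/γ) · sinβ cosφ / [1 − cos(β − φ)]
    = (4·25.2/20.7) · sin78.5°·cos33.4° / [1 − cos45.1°]
    = 4.870 · 0.8181 / 0.2941 = 13.54 m
FS = H_c / H = 13.54 / 6.5 = 2.084

FS = 2.08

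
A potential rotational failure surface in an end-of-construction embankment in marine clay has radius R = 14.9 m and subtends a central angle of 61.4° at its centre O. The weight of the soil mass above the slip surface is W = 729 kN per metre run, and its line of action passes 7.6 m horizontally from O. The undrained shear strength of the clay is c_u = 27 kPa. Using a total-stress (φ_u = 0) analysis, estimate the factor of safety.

FS = 1.16

Taking moments about the centre O, the resisting moment is provided by the undrained shear strength acting along the arc:
Arc length L_a = R·θ = 14.9·(61.4°·π/180) = 14.9·1.0716 = 15.97 m
M_R = c_u·L_a·R = 27·15.97·14.9 = 6423.7 kN·m/m
M_D = W·d = 729·7.6 = 5540.4 kN·m/m
FS = M_R / M_D = 6423.7 / 5540.4 = 1.159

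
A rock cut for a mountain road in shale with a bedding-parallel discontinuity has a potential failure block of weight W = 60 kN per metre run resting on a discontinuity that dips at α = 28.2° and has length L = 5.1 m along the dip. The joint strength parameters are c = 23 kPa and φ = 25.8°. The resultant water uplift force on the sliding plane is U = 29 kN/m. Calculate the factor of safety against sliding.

Resolving the block weight along and normal to the plane and applying the Mohr–Coulomb strength on the joint:
N' = W cosα − U = 60·cos28.2° − 29 = 23.9 kN/m
Driving force T = W sinα = 60·sin28.2° = 28.4 kN/m
Resisting force R = c·L + N'·tanφ = 23·5.1 + 23.9·tan25.8° = 117.3 + 11.5 = 128.8 kN/m
FS = R / T = 128.8 / 28.4 = 4.544

FS = 4.54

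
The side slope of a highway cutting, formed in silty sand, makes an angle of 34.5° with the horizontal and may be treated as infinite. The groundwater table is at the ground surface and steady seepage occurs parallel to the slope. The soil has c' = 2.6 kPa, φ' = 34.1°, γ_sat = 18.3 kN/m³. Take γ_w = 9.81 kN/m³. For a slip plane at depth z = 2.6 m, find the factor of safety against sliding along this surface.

FS = 0.57

With seepage parallel to the slope and the water table at the surface, the effective normal stress on the slip plane uses the buoyant unit weight γ' = γ_sat − γ_w while the driving shear stress uses γ_sat:
FS = [c' + γ' z cos²β tanφ'] / [γ_sat z sinβ cosβ]
γ' = 18.3 − 9.81 = 8.49 kN/m³
Numerator = 2.6 + 8.49·2.6·cos²34.5°·tan34.1° = 2.6 + 8.49·2.6·0.6792·0.6771 = 12.751 kPa
Denominator = 18.3·2.6·sin34.5°·cos34.5° = 18.3·2.6·0.5664·0.8241 = 22.210 kPa
FS = 12.751 / 22.210 = 0.574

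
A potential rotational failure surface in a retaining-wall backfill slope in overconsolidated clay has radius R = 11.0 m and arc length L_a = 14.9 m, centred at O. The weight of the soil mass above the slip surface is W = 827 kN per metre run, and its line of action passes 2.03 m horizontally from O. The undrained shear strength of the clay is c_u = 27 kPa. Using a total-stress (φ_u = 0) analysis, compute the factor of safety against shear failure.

FS = 2.64

Taking moments about the centre O, the resisting moment is provided by the undrained shear strength acting along the arc:
M_R = c_u·L_a·R = 27·14.90·11.0 = 4425.3 kN·m/m
M_D = W·d = 827·2.03 = 1678.8 kN·m/m
FS = M_R / M_D = 4425.3 / 1678.8 = 2.636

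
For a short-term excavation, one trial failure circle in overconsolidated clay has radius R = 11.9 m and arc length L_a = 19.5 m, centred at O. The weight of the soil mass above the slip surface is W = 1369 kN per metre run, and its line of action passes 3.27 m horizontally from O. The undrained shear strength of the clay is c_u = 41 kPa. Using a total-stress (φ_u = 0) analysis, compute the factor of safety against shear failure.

Taking moments about the centre O, the resisting moment is provided by the undrained shear strength acting along the arc:
M_R = c_u·L_a·R = 41·19.50·11.9 = 9514.1 kN·m/m
M_D = W·d = 1369·3.27 = 4476.6 kN·m/m
FS = M_R / M_D = 9514.1 / 4476.6 = 2.125

FS = 2.13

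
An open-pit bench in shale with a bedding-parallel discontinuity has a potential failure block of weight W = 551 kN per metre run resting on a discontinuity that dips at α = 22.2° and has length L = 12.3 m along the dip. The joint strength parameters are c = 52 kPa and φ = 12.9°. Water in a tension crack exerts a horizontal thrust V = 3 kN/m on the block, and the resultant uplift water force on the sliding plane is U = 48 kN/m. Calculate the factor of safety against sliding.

FS = 3.53

Resolving the block weight along and normal to the plane and applying the Mohr–Coulomb strength on the joint:
N' = W cosα − U − V sinα = 551·cos22.2° − 48 − 3·sin22.2° = 461.0 kN/m
Driving force T = W sinα + V cosα = 551·sin22.2° + 3·cos22.2° = 211.0 kN/m
Resisting force R = c·L + N'·tanφ = 52·12.3 + 461.0·tan12.9° = 639.6 + 105.6 = 745.2 kN/m
FS = R / T = 745.2 / 211.0 = 3.532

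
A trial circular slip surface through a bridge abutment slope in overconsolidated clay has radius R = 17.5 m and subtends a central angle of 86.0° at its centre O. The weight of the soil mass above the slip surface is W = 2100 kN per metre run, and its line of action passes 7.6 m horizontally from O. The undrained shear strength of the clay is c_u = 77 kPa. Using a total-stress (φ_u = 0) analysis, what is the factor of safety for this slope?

Taking moments about the centre O, the resisting moment is provided by the undrained shear strength acting along the arc:
Arc length L_a = R·θ = 17.5·(86.0°·π/180) = 17.5·1.5010 = 26.27 m
M_R = c_u·L_a·R = 77·26.27·17.5 = 35395.1 kN·m/m
M_D = W·d = 2100·7.6 = 15960.0 kN·m/m
FS = M_R / M_D = 35395.1 / 15960.0 = 2.218

FS = 2.22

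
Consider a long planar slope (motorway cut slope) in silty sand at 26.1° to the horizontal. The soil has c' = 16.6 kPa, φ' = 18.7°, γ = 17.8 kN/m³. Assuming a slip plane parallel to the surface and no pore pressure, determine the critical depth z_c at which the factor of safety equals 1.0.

z_c = 7.64 m

Setting FS = 1.00 in FS = [c' + γz cos²β tanφ'] / [γz sinβ cosβ] and solving for z:
z = c' / [γ cosβ (FS·sinβ − cosβ·tanφ')]
  = 16.6 / [17.8·cos26.1°·(1.00·sin26.1° − cos26.1°·tan18.7°)]
  = 16.6 / [17.8·0.8980·(1.00·0.4399 − 0.8980·0.3385)]
  = 16.6 / 2.1735 = 7.637 m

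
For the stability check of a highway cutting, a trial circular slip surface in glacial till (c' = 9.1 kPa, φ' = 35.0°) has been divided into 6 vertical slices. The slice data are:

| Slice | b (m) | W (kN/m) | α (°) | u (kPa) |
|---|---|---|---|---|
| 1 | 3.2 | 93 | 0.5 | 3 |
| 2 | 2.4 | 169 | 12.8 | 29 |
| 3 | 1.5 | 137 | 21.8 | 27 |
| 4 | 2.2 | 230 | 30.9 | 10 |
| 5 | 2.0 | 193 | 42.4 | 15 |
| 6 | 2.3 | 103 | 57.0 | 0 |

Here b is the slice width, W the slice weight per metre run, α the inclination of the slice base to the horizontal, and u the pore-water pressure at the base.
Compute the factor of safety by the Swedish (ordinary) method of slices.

FS = 1.34

Ordinary method of slices: FS = Σ[c'·Δl_i + (W_i cosα_i − u_i·Δl_i)·tanφ'] / Σ W_i sinα_i, with Δl_i = b_i / cosα_i.
Slice 1: Δl = 3.2/cos0.5° = 3.200 m; N'_1 = 93·cos0.5° − 3·3.200 = 83.4; c'Δl = 29.12; W sinα = 0.8
Slice 2: Δl = 2.4/cos12.8° = 2.461 m; N'_2 = 169·cos12.8° − 29·2.461 = 93.4; c'Δl = 22.40; W sinα = 37.4
Slice 3: Δl = 1.5/cos21.8° = 1.616 m; N'_3 = 137·cos21.8° − 27·1.616 = 83.6; c'Δl = 14.70; W sinα = 50.9
Slice 4: Δl = 2.2/cos30.9° = 2.564 m; N'_4 = 230·cos30.9° − 10·2.564 = 171.7; c'Δl = 23.33; W sinα = 118.1
Slice 5: Δl = 2.0/cos42.4° = 2.708 m; N'_5 = 193·cos42.4° − 15·2.708 = 101.9; c'Δl = 24.65; W sinα = 130.1
Slice 6: Δl = 2.3/cos57.0° = 4.223 m; N'_6 = 103·cos57.0° − 0·4.223 = 56.1; c'Δl = 38.43; W sinα = 86.4
Σc'Δl = 152.6 kN/m; ΣN' = 590.1 kN/m; ΣW sinα = 423.8 kN/m
Resisting = 152.6 + 590.1·tan35.0° = 152.6 + 413.2 = 565.8 kN/m
FS = 565.8 / 423.8 = 1.335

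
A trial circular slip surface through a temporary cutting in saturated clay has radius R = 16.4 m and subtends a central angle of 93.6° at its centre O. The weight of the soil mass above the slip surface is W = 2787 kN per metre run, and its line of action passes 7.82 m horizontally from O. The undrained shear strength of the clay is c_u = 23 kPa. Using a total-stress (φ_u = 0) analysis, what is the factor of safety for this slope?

Taking moments about the centre O, the resisting moment is provided by the undrained shear strength acting along the arc:
Arc length L_a = R·θ = 16.4·(93.6°·π/180) = 16.4·1.6336 = 26.79 m
M_R = c_u·L_a·R = 23·26.79·16.4 = 10105.8 kN·m/m
M_D = W·d = 2787·7.82 = 21794.3 kN·m/m
FS = M_R / M_D = 10105.8 / 21794.3 = 0.464

FS = 0.46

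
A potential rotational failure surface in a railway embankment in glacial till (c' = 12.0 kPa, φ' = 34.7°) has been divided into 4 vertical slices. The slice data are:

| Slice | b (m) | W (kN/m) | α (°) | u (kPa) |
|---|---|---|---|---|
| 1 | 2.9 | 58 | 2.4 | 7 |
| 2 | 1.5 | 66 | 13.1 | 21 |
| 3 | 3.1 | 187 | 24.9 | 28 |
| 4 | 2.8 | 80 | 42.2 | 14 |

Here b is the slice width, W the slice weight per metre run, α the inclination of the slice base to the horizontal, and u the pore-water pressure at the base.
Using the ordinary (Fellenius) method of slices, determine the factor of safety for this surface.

Ordinary method of slices: FS = Σ[c'·Δl_i + (W_i cosα_i − u_i·Δl_i)·tanφ'] / Σ W_i sinα_i, with Δl_i = b_i / cosα_i.
Slice 1: Δl = 2.9/cos2.4° = 2.903 m; N'_1 = 58·cos2.4° − 7·2.903 = 37.6; c'Δl = 34.83; W sinα = 2.4
Slice 2: Δl = 1.5/cos13.1° = 1.540 m; N'_2 = 66·cos13.1° − 21·1.540 = 31.9; c'Δl = 18.48; W sinα = 15.0
Slice 3: Δl = 3.1/cos24.9° = 3.418 m; N'_3 = 187·cos24.9° − 28·3.418 = 73.9; c'Δl = 41.01; W sinα = 78.7
Slice 4: Δl = 2.8/cos42.2° = 3.780 m; N'_4 = 80·cos42.2° − 14·3.780 = 6.3; c'Δl = 45.36; W sinα = 53.7
Σc'Δl = 139.7 kN/m; ΣN' = 149.8 kN/m; ΣW sinα = 149.9 kN/m
Resisting = 139.7 + 149.8·tan34.7° = 139.7 + 103.8 = 243.4 kN/m
FS = 243.4 / 149.9 = 1.624

FS = 1.62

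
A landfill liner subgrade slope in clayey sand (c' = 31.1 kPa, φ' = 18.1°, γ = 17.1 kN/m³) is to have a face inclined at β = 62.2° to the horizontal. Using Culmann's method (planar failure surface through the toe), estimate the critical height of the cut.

Culmann's analysis gives the critical failure plane at α_cr = (β + φ')/2 = (62.2 + 18.1)/2 = 40.2°, and the critical height
H_c = (4c'/γ) · sinβ cosφ' / [1 − cos(β − φ')]
    = (4·31.1/17.1) · sin62.2°·cos18.1° / [1 − cos(44.1°)]
    = 7.275 · 0.8846·0.9505 / [1 − 0.7181]
    = 7.275 · 0.8408 / 0.2819
    = 21.70 m

H_c = 21.70 m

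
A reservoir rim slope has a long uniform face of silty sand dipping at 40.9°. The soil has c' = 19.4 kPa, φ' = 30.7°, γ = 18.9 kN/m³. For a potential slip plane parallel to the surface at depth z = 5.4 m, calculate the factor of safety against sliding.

FS = 1.07

For an infinite slope with a slip plane parallel to the surface (no pore pressure): FS = [c' + γz cos²β tanφ'] / [γz sinβ cosβ].
γz = 18.9·5.4 = 102.06 kN/m²
Numerator = 19.4 + 102.06·cos²40.9°·tan30.7° = 19.4 + 102.06·0.5713·0.5938 = 54.021 kPa
Denominator = 102.06·sin40.9°·cos40.9° = 102.06·0.6547·0.7559 = 50.508 kPa
FS = 54.021 / 50.508 = 1.070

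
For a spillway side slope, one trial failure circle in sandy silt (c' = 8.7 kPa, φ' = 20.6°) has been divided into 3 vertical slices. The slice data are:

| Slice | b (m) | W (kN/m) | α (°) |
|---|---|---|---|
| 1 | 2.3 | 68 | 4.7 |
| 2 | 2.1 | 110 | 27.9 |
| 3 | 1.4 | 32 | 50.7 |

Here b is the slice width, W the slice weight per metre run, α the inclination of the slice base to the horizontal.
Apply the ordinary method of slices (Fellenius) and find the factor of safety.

FS = 1.58

Ordinary method of slices: FS = Σ[c'·Δl_i + (W_i cosα_i)·tanφ'] / Σ W_i sinα_i, with Δl_i = b_i / cosα_i.
Slice 1: Δl = 2.3/cos4.7° = 2.308 m; N'_1 = 68·cos4.7° = 67.8; c'Δl = 20.08; W sinα = 5.6
Slice 2: Δl = 2.1/cos27.9° = 2.376 m; N'_2 = 110·cos27.9° = 97.2; c'Δl = 20.67; W sinα = 51.5
Slice 3: Δl = 1.4/cos50.7° = 2.210 m; N'_3 = 32·cos50.7° = 20.3; c'Δl = 19.23; W sinα = 24.8
Σc'Δl = 60.0 kN/m; ΣN' = 185.3 kN/m; ΣW sinα = 81.8 kN/m
Resisting = 60.0 + 185.3·tan20.6° = 60.0 + 69.6 = 129.6 kN/m
FS = 129.6 / 81.8 = 1.584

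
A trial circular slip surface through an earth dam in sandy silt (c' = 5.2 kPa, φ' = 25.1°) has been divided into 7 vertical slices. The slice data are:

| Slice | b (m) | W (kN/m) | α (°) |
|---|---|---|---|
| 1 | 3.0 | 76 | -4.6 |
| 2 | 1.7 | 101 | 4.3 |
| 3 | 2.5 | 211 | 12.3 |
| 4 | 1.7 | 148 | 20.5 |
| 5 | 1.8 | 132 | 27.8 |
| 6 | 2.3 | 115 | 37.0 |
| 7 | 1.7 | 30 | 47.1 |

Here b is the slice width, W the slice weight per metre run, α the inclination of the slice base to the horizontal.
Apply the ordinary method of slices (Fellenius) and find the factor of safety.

Ordinary method of slices: FS = Σ[c'·Δl_i + (W_i cosα_i)·tanφ'] / Σ W_i sinα_i, with Δl_i = b_i / cosα_i.
Slice 1: Δl = 3.0/cos(-4.6°) = 3.010 m; N'_1 = 76·cos(-4.6°) = 75.8; c'Δl = 15.65; W sinα = -6.1
Slice 2: Δl = 1.7/cos4.3° = 1.705 m; N'_2 = 101·cos4.3° = 100.7; c'Δl = 8.86; W sinα = 7.6
Slice 3: Δl = 2.5/cos12.3° = 2.559 m; N'_3 = 211·cos12.3° = 206.2; c'Δl = 13.31; W sinα = 44.9
Slice 4: Δl = 1.7/cos20.5° = 1.815 m; N'_4 = 148·cos20.5° = 138.6; c'Δl = 9.44; W sinα = 51.8
Slice 5: Δl = 1.8/cos27.8° = 2.035 m; N'_5 = 132·cos27.8° = 116.8; c'Δl = 10.58; W sinα = 61.6
Slice 6: Δl = 2.3/cos37.0° = 2.880 m; N'_6 = 115·cos37.0° = 91.8; c'Δl = 14.98; W sinα = 69.2
Slice 7: Δl = 1.7/cos47.1° = 2.497 m; N'_7 = 30·cos47.1° = 20.4; c'Δl = 12.99; W sinα = 22.0
Σc'Δl = 85.8 kN/m; ΣN' = 750.3 kN/m; ΣW sinα = 251.0 kN/m
Resisting = 85.8 + 750.3·tan25.1° = 85.8 + 351.5 = 437.3 kN/m
FS = 437.3 / 251.0 = 1.742

FS = 1.74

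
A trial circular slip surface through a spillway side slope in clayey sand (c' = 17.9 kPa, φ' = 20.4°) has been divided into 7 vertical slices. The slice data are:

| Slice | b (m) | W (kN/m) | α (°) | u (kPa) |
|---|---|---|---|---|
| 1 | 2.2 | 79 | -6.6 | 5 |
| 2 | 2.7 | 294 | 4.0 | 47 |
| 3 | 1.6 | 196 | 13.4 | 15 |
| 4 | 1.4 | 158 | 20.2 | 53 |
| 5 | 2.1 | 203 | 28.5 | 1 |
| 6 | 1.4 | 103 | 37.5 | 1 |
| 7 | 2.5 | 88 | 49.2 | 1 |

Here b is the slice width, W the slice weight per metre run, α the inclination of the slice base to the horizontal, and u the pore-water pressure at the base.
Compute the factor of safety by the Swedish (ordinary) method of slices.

Ordinary method of slices: FS = Σ[c'·Δl_i + (W_i cosα_i − u_i·Δl_i)·tanφ'] / Σ W_i sinα_i, with Δl_i = b_i / cosα_i.
Slice 1: Δl = 2.2/cos(-6.6°) = 2.215 m; N'_1 = 79·cos(-6.6°) − 5·2.215 = 67.4; c'Δl = 39.64; W sinα = -9.1
Slice 2: Δl = 2.7/cos4.0° = 2.707 m; N'_2 = 294·cos4.0° − 47·2.707 = 166.1; c'Δl = 48.45; W sinα = 20.5
Slice 3: Δl = 1.6/cos13.4° = 1.645 m; N'_3 = 196·cos13.4° − 15·1.645 = 166.0; c'Δl = 29.44; W sinα = 45.4
Slice 4: Δl = 1.4/cos20.2° = 1.492 m; N'_4 = 158·cos20.2° − 53·1.492 = 69.2; c'Δl = 26.70; W sinα = 54.6
Slice 5: Δl = 2.1/cos28.5° = 2.390 m; N'_5 = 203·cos28.5° − 1·2.390 = 176.0; c'Δl = 42.77; W sinα = 96.9
Slice 6: Δl = 1.4/cos37.5° = 1.765 m; N'_6 = 103·cos37.5° − 1·1.765 = 80.0; c'Δl = 31.59; W sinα = 62.7
Slice 7: Δl = 2.5/cos49.2° = 3.826 m; N'_7 = 88·cos49.2° − 1·3.826 = 53.7; c'Δl = 68.49; W sinα = 66.6
Σc'Δl = 287.1 kN/m; ΣN' = 778.3 kN/m; ΣW sinα = 337.6 kN/m
Resisting = 287.1 + 778.3·tan20.4° = 287.1 + 289.5 = 576.5 kN/m
FS = 576.5 / 337.6 = 1.708

FS = 1.71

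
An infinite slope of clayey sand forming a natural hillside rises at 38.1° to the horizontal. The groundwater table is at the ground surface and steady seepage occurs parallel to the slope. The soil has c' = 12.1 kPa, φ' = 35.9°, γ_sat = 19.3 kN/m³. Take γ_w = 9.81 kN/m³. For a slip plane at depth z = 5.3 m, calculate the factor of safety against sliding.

FS = 0.70

With seepage parallel to the slope and the water table at the surface, the effective normal stress on the slip plane uses the buoyant unit weight γ' = γ_sat − γ_w while the driving shear stress uses γ_sat:
FS = [c' + γ' z cos²β tanφ'] / [γ_sat z sinβ cosβ]
γ' = 19.3 − 9.81 = 9.49 kN/m³
Numerator = 12.1 + 9.49·5.3·cos²38.1°·tan35.9° = 12.1 + 9.49·5.3·0.6193·0.7239 = 34.647 kPa
Denominator = 19.3·5.3·sin38.1°·cos38.1° = 19.3·5.3·0.6170·0.7869 = 49.669 kPa
FS = 34.647 / 49.669 = 0.698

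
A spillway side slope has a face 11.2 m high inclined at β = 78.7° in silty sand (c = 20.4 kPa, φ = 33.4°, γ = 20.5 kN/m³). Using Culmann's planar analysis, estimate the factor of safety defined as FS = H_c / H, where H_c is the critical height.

FS = 0.98

H_c = (4c/γ) · sinβ cosφ / [1 − cos(β − φ)]
    = (4·20.4/20.5) · sin78.7°·cos33.4° / [1 − cos45.3°]
    = 3.980 · 0.8187 / 0.2966 = 10.99 m
FS = H_c / H = 10.99 / 11.2 = 0.981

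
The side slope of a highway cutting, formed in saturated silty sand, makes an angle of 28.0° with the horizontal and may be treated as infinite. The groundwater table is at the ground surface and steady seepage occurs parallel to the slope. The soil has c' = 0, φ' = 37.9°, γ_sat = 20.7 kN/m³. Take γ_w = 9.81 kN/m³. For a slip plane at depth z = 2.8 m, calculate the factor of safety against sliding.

FS = 0.77

With seepage parallel to the slope and the water table at the surface, the effective normal stress on the slip plane uses the buoyant unit weight γ' = γ_sat − γ_w while the driving shear stress uses γ_sat:
FS = [c' + γ' z cos²β tanφ'] / [γ_sat z sinβ cosβ]
(For c' = 0 this reduces to FS = (γ'/γ_sat)·tanφ'/tanβ.)
γ' = 20.7 − 9.81 = 10.89 kN/m³
Numerator = 0.0 + 10.89·2.8·cos²28.0°·tan37.9° = 0.0 + 10.89·2.8·0.7796·0.7785 = 18.506 kPa
Denominator = 20.7·2.8·sin28.0°·cos28.0° = 20.7·2.8·0.4695·0.8829 = 24.026 kPa
FS = 18.506 / 24.026 = 0.770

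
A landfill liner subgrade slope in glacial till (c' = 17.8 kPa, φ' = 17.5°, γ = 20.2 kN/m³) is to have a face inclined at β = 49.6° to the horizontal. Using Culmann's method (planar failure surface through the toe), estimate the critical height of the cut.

H_c = 16.75 m

Culmann's analysis gives the critical failure plane at α_cr = (β + φ')/2 = (49.6 + 17.5)/2 = 33.5°, and the critical height
H_c = (4c'/γ) · sinβ cosφ' / [1 − cos(β − φ')]
    = (4·17.8/20.2) · sin49.6°·cos17.5° / [1 − cos(32.1°)]
    = 3.525 · 0.7615·0.9537 / [1 − 0.8471]
    = 3.525 · 0.7263 / 0.1529
    = 16.75 m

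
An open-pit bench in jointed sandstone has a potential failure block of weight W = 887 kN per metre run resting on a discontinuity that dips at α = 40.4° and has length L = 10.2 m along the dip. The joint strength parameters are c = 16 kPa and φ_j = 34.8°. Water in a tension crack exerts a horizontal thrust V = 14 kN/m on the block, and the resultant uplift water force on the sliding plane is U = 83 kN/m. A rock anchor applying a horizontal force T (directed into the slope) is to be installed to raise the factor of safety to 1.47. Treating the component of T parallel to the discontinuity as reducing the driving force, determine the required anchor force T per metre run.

T = 186 kN/m

Resolving forces along and normal to the sliding plane, with the horizontal anchor force T adding T·sinα to the effective normal force and T·cosα acting up the plane against the driving force:
FS = [cL + (W cosα − U − V sinα + T sinα) tanφ_j] / [W sinα + V cosα − T cosα]
Without the anchor: N' = 583.4 kN/m, driving T_d = 585.5 kN/m, resisting R = 16·10.2 + 583.4·tan34.8° = 568.7 kN/m, FS = 0.97.
Setting FS = 1.47 and solving for T:
1.47·(585.5 − T cos40.4°) = 568.7 + T sin40.4°·tan34.8°
T·(sin40.4°·tan34.8° + 1.47·cos40.4°) = 1.47·585.5 − 568.7
T·(0.6481·0.6950 + 1.47·0.7615) = 860.7 − 568.7 = 292.1
T·1.5699 = 292.1
T = 186.0 kN/m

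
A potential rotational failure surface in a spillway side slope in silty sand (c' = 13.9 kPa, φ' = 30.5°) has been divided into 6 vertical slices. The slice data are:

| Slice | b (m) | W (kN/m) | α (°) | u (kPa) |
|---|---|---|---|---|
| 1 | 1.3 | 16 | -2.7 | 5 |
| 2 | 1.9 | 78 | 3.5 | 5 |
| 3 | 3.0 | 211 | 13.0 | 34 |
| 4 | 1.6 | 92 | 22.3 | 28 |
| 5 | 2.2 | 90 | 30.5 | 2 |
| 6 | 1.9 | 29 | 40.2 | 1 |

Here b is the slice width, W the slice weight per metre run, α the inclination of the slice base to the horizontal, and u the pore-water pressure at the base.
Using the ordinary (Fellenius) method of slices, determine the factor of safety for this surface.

FS = 2.40

Ordinary method of slices: FS = Σ[c'·Δl_i + (W_i cosα_i − u_i·Δl_i)·tanφ'] / Σ W_i sinα_i, with Δl_i = b_i / cosα_i.
Slice 1: Δl = 1.3/cos(-2.7°) = 1.301 m; N'_1 = 16·cos(-2.7°) − 5·1.301 = 9.5; c'Δl = 18.09; W sinα = -0.8
Slice 2: Δl = 1.9/cos3.5° = 1.904 m; N'_2 = 78·cos3.5° − 5·1.904 = 68.3; c'Δl = 26.46; W sinα = 4.8
Slice 3: Δl = 3.0/cos13.0° = 3.079 m; N'_3 = 211·cos13.0° − 34·3.079 = 100.9; c'Δl = 42.80; W sinα = 47.5
Slice 4: Δl = 1.6/cos22.3° = 1.729 m; N'_4 = 92·cos22.3° − 28·1.729 = 36.7; c'Δl = 24.04; W sinα = 34.9
Slice 5: Δl = 2.2/cos30.5° = 2.553 m; N'_5 = 90·cos30.5° − 2·2.553 = 72.4; c'Δl = 35.49; W sinα = 45.7
Slice 6: Δl = 1.9/cos40.2° = 2.488 m; N'_6 = 29·cos40.2° − 1·2.488 = 19.7; c'Δl = 34.58; W sinα = 18.7
Σc'Δl = 181.5 kN/m; ΣN' = 307.5 kN/m; ΣW sinα = 150.8 kN/m
Resisting = 181.5 + 307.5·tan30.5° = 181.5 + 181.1 = 362.6 kN/m
FS = 362.6 / 150.8 = 2.405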